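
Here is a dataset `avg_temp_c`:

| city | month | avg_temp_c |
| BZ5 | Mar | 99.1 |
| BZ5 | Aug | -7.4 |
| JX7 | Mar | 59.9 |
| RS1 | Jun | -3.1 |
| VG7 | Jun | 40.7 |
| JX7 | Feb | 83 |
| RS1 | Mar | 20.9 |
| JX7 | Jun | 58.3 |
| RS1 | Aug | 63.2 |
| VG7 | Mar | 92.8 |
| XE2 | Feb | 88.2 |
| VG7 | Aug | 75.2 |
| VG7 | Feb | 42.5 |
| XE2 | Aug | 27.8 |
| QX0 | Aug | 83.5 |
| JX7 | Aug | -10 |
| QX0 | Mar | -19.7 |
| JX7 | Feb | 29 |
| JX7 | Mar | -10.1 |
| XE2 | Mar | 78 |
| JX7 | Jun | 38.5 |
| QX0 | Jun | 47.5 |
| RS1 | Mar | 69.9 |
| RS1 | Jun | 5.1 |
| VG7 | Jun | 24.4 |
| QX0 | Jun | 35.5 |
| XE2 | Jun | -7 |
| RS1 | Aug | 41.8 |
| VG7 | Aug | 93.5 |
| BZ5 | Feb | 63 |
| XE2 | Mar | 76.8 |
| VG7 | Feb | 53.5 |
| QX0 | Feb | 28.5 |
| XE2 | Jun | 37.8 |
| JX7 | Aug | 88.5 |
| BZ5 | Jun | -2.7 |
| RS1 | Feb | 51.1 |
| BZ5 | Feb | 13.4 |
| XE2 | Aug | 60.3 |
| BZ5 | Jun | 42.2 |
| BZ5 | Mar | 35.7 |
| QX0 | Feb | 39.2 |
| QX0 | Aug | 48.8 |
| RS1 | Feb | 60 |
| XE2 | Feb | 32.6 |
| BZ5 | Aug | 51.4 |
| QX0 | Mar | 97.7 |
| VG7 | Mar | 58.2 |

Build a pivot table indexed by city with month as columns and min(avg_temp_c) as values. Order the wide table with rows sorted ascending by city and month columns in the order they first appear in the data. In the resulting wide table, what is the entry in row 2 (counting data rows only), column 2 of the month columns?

-10

With rows sorted ascending by city, row 2 is city=JX7. month columns in first-appearance order: Mar, Aug, Jun, Feb; column 2 is Aug.
Long rows with city=JX7, month=Aug: min(-10, 88.5) = -10.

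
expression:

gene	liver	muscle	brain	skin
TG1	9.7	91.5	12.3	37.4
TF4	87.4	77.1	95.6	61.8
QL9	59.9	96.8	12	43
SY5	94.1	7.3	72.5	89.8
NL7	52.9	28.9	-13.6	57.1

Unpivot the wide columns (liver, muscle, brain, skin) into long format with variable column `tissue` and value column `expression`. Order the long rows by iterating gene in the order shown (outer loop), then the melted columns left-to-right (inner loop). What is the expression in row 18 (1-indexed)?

28.9

20 rows total (5 × 4). Row 18: index ⌊(18-1)/4⌋ = 4 into gene → NL7; (18-1) mod 4 = 1 into the melted columns → muscle.
So row 18 is (NL7, muscle, 28.9); expression = 28.9.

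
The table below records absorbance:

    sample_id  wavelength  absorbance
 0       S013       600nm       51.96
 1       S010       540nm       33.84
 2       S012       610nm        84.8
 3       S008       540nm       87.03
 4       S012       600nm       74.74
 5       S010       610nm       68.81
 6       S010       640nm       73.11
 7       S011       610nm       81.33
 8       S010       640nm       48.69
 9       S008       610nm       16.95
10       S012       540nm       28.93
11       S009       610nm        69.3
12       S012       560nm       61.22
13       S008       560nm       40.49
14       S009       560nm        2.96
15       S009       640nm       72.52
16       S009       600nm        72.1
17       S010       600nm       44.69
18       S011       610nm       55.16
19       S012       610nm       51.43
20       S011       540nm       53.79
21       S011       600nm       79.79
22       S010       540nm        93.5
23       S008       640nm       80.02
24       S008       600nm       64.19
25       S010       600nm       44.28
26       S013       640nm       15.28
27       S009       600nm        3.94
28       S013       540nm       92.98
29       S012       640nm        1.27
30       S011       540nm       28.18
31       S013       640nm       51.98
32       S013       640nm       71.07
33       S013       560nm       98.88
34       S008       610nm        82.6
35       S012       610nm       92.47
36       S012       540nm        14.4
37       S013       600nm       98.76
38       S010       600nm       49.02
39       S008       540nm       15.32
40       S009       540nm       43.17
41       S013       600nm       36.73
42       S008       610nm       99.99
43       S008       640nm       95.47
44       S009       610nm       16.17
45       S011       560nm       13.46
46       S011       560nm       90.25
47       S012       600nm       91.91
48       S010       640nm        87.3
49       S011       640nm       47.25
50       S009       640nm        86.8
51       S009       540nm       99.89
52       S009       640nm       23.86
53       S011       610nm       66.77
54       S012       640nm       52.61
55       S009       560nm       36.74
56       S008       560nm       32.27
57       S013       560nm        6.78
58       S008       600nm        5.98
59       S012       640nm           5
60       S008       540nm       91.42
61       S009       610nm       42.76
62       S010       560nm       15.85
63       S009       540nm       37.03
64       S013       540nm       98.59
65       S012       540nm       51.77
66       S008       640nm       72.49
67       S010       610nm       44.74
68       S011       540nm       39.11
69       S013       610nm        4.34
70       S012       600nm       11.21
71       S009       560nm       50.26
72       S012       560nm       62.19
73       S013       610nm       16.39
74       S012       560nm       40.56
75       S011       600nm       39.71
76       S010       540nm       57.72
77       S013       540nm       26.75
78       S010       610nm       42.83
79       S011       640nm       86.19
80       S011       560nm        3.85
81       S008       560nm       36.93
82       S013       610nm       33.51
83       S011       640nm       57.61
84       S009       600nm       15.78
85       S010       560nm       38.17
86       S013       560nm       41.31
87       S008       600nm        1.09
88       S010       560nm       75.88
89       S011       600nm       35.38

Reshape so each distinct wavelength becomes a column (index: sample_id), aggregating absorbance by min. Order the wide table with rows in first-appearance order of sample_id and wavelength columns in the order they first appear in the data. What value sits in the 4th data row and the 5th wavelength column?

With rows in first-appearance order of sample_id, row 4 is sample_id=S008. wavelength columns in first-appearance order: 600nm, 540nm, 610nm, 640nm, 560nm; column 5 is 560nm.
Long rows with sample_id=S008, wavelength=560nm: min(40.49, 32.27, 36.93) = 32.27.

32.27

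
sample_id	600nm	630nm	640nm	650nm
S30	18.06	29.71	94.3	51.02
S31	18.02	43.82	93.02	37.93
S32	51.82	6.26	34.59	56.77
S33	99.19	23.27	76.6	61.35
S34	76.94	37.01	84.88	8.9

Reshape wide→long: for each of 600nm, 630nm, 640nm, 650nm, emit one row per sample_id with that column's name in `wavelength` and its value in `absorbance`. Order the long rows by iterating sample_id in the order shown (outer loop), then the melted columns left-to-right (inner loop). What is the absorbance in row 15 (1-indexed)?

20 rows total (5 × 4). Row 15: index ⌊(15-1)/4⌋ = 3 into sample_id → S33; (15-1) mod 4 = 2 into the melted columns → 640nm.
So row 15 is (S33, 640nm, 76.6); absorbance = 76.6.

76.6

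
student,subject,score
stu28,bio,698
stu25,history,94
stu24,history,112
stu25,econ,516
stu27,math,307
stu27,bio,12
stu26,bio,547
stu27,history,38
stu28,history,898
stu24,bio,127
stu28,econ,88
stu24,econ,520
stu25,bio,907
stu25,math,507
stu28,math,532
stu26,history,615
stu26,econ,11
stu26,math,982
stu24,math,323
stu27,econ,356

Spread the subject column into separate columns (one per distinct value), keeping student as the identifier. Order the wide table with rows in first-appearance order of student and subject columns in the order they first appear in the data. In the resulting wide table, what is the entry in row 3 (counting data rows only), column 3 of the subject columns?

With rows in first-appearance order of student, row 3 is student=stu24. subject columns in first-appearance order: bio, history, econ, math; column 3 is econ.
Long rows with student=stu24, subject=econ: score = 520.

520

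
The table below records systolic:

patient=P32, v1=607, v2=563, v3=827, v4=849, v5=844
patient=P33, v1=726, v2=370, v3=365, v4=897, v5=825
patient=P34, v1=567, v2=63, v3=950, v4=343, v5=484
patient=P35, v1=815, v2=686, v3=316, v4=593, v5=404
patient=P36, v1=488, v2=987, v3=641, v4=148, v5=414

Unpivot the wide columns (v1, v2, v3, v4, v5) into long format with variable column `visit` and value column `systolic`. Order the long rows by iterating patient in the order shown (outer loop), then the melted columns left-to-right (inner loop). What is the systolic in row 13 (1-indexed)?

950

25 rows total (5 × 5). Row 13: index ⌊(13-1)/5⌋ = 2 into patient → P34; (13-1) mod 5 = 2 into the melted columns → v3.
So row 13 is (P34, v3, 950); systolic = 950.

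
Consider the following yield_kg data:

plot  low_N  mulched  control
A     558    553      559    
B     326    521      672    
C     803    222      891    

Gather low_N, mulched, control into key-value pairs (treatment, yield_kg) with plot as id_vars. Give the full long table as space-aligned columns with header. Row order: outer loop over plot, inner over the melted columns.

Each (plot, column) pair becomes one row: 3 × 3 = 9 rows.
For example, (A, low_N) → yield_kg=558.

plot  treatment  yield_kg
A     low_N      558     
A     mulched    553     
A     control    559     
B     low_N      326     
B     mulched    521     
B     control    672     
C     low_N      803     
C     mulched    222     
C     control    891     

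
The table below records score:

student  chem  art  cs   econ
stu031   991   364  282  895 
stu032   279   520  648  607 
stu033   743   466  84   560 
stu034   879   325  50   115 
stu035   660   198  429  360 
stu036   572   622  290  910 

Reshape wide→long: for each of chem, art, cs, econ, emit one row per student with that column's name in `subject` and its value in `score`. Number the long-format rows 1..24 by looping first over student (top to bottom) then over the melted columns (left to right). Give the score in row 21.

572

24 rows total (6 × 4). Row 21: index ⌊(21-1)/4⌋ = 5 into student → stu036; (21-1) mod 4 = 0 into the melted columns → chem.
So row 21 is (stu036, chem, 572); score = 572.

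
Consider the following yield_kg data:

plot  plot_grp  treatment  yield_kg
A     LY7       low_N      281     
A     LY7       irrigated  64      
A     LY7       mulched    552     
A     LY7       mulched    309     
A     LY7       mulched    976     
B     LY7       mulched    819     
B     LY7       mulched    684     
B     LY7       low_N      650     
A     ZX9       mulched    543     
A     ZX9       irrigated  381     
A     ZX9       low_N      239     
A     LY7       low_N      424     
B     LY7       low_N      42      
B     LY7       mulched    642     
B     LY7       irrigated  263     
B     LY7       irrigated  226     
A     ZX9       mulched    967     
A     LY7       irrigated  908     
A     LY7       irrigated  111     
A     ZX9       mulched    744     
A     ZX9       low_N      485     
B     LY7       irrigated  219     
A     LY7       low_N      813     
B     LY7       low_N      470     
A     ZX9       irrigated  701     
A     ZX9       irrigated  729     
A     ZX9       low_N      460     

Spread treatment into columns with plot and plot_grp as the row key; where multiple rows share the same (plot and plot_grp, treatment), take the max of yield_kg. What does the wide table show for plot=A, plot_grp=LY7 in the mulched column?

Rows with plot=A, plot_grp=LY7 and treatment=mulched: yield_kg values are 552, 309, 976.
max(552, 309, 976) = 976.

976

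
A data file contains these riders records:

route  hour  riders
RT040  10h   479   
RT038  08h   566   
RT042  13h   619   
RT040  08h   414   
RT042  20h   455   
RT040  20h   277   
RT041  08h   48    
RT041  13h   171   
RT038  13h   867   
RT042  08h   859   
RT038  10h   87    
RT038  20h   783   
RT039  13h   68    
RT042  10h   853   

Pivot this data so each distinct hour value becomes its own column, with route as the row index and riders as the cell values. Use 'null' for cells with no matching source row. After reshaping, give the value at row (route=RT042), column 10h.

853

The long row with route=RT042, hour=10h has riders=853.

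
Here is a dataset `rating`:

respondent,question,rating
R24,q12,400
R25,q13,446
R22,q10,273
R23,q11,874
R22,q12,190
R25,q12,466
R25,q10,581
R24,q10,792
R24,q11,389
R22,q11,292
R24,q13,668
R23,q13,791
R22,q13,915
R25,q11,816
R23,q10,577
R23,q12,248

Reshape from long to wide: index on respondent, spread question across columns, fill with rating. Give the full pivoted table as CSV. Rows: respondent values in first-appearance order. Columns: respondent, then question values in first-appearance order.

respondent,q12,q13,q10,q11
R24,400,668,792,389
R25,466,446,581,816
R22,190,915,273,292
R23,248,791,577,874

Columns: respondent plus the 4 distinct question values (q12, q13, q10, q11).
For example, row R24 column q12 takes rating=400 from the long row (R24, q12).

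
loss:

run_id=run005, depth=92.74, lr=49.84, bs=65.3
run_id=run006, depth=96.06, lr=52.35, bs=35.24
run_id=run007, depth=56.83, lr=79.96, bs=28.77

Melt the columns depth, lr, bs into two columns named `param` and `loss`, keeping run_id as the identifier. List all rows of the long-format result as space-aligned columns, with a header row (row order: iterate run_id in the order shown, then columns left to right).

run_id  param  loss 
run005  depth  92.74
run005  lr     49.84
run005  bs     65.3 
run006  depth  96.06
run006  lr     52.35
run006  bs     35.24
run007  depth  56.83
run007  lr     79.96
run007  bs     28.77

Each (run_id, column) pair becomes one row: 3 × 3 = 9 rows.
For example, (run005, depth) → loss=92.74.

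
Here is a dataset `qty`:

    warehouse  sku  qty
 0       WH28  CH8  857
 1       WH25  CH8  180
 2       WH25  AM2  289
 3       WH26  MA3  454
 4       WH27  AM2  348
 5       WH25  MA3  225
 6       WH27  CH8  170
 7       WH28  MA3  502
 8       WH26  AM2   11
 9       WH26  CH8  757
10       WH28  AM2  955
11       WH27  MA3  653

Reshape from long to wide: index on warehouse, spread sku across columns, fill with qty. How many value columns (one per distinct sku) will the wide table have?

3 distinct sku values: MA3, CH8, AM2.

3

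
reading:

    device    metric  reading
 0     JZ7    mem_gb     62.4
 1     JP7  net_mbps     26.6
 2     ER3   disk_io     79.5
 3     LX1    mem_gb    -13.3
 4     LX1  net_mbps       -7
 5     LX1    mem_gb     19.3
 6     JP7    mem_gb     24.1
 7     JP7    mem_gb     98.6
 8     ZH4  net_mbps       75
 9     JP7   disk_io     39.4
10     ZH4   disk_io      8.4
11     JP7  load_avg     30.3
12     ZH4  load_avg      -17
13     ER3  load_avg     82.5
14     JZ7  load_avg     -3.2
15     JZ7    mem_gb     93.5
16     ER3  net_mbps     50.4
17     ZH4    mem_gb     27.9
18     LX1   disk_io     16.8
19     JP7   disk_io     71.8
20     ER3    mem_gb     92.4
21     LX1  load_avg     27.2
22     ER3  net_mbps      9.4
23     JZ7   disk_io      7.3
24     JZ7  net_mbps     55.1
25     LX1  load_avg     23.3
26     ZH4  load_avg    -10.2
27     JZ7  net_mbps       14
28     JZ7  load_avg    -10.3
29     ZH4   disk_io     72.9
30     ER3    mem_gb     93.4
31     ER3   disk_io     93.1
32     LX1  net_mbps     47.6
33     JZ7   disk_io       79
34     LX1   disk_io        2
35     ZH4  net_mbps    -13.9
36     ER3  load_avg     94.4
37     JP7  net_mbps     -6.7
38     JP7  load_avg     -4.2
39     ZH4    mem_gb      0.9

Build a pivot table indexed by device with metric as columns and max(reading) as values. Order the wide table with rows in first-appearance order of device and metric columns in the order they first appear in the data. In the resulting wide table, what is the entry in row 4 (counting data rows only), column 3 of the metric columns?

16.8

With rows in first-appearance order of device, row 4 is device=LX1. metric columns in first-appearance order: mem_gb, net_mbps, disk_io, load_avg; column 3 is disk_io.
Long rows with device=LX1, metric=disk_io: max(16.8, 2) = 16.8.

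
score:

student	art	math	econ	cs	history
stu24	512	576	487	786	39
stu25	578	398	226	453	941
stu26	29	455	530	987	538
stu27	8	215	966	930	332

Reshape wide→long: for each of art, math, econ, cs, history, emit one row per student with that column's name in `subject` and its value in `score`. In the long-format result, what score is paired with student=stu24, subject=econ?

Unpivoting turns each (student, wide-column) pair into one long row.
The wide cell at row stu24, column econ holds 487, so the long row (stu24, econ) has score=487.

487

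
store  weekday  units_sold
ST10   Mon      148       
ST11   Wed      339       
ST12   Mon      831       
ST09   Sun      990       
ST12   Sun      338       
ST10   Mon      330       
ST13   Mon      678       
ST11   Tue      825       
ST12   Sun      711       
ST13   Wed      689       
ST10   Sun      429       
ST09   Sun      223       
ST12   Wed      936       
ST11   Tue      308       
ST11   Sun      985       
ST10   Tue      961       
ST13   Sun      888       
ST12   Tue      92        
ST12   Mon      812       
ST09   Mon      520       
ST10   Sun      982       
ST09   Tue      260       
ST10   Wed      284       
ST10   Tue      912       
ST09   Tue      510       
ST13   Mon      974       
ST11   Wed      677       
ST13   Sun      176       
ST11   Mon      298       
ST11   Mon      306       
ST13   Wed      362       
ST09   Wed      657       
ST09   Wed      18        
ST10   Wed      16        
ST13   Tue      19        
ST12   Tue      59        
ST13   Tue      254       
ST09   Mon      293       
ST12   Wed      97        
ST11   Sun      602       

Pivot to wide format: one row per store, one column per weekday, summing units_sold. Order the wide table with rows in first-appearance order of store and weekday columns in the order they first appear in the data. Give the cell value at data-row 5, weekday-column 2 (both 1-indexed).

1051

With rows in first-appearance order of store, row 5 is store=ST13. weekday columns in first-appearance order: Mon, Wed, Sun, Tue; column 2 is Wed.
Long rows with store=ST13, weekday=Wed: 689 + 362 = 1051.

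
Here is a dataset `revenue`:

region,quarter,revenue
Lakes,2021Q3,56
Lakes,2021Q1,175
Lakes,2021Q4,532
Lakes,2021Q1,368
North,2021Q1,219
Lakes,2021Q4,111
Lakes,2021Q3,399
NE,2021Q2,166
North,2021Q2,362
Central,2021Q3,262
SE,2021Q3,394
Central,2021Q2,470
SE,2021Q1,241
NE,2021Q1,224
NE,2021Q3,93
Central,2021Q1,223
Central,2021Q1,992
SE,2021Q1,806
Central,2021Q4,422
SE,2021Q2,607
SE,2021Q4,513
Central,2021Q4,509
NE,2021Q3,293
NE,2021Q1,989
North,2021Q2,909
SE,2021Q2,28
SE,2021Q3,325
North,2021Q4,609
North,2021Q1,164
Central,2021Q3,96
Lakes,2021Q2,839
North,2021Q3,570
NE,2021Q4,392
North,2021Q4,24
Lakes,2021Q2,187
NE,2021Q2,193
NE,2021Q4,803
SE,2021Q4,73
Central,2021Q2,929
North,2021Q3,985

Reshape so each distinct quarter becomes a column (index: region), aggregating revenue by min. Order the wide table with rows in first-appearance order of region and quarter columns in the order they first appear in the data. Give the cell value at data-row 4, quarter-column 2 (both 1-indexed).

With rows in first-appearance order of region, row 4 is region=Central. quarter columns in first-appearance order: 2021Q3, 2021Q1, 2021Q4, 2021Q2; column 2 is 2021Q1.
Long rows with region=Central, quarter=2021Q1: min(223, 992) = 223.

223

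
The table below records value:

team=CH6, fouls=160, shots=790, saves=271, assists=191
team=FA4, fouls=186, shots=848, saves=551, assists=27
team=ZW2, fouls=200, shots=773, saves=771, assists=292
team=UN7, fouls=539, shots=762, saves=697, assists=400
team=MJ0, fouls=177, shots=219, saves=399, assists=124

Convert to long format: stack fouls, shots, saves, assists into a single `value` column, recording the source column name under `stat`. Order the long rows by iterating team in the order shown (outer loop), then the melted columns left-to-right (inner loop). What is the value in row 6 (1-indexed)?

20 rows total (5 × 4). Row 6: index ⌊(6-1)/4⌋ = 1 into team → FA4; (6-1) mod 4 = 1 into the melted columns → shots.
So row 6 is (FA4, shots, 848); value = 848.

848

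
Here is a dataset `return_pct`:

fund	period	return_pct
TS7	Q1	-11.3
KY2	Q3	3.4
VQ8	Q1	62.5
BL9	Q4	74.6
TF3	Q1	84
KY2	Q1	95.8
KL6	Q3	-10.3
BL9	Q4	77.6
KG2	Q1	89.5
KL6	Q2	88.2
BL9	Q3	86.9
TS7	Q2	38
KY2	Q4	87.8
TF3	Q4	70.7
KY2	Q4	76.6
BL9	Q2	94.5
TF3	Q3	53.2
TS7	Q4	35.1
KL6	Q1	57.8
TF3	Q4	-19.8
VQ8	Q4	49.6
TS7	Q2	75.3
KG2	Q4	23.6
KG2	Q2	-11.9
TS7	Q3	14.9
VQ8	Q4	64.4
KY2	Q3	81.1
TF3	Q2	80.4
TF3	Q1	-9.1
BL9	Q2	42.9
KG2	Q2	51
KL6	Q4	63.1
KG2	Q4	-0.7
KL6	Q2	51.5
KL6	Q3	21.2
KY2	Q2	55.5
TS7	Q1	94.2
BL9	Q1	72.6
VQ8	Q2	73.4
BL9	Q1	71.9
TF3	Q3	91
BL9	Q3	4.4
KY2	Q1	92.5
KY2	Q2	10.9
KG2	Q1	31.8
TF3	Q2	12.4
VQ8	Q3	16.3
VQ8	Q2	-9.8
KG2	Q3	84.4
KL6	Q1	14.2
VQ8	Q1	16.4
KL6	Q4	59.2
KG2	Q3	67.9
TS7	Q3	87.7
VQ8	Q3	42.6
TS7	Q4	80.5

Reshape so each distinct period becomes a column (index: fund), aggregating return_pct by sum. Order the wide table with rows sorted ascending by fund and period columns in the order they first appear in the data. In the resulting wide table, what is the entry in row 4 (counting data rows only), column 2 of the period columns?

With rows sorted ascending by fund, row 4 is fund=KY2. period columns in first-appearance order: Q1, Q3, Q4, Q2; column 2 is Q3.
Long rows with fund=KY2, period=Q3: 3.4 + 81.1 = 84.5.

84.5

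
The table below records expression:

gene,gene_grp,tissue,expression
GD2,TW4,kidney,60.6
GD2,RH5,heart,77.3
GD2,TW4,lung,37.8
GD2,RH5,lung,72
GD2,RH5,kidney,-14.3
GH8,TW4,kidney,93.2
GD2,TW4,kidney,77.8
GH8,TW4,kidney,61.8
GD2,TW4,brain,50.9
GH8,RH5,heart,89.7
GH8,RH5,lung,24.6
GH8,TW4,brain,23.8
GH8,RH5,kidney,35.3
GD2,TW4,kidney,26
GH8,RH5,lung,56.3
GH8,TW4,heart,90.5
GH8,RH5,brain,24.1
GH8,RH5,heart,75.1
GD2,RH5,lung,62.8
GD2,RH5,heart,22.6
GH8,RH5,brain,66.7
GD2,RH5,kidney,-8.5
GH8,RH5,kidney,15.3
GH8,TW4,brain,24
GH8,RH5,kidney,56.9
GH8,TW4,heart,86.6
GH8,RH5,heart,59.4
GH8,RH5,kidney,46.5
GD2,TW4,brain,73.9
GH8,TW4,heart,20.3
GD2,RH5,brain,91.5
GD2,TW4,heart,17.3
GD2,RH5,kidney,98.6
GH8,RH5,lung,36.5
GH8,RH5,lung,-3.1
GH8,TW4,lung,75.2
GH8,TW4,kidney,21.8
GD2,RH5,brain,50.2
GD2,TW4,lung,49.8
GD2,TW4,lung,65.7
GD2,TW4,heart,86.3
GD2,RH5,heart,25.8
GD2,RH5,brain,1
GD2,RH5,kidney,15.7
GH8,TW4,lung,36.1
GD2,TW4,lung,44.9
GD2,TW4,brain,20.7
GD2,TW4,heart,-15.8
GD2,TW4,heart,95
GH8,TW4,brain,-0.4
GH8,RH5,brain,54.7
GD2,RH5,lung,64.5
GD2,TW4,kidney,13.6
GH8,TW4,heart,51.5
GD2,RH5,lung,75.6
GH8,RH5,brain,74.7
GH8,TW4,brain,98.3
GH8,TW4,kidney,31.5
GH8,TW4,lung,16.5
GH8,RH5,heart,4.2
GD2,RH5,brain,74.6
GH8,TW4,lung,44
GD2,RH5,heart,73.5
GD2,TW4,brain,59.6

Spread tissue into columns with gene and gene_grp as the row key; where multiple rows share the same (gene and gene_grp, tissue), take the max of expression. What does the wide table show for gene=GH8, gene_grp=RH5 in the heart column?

Rows with gene=GH8, gene_grp=RH5 and tissue=heart: expression values are 89.7, 75.1, 59.4, 4.2.
max(89.7, 75.1, 59.4, 4.2) = 89.7.

89.7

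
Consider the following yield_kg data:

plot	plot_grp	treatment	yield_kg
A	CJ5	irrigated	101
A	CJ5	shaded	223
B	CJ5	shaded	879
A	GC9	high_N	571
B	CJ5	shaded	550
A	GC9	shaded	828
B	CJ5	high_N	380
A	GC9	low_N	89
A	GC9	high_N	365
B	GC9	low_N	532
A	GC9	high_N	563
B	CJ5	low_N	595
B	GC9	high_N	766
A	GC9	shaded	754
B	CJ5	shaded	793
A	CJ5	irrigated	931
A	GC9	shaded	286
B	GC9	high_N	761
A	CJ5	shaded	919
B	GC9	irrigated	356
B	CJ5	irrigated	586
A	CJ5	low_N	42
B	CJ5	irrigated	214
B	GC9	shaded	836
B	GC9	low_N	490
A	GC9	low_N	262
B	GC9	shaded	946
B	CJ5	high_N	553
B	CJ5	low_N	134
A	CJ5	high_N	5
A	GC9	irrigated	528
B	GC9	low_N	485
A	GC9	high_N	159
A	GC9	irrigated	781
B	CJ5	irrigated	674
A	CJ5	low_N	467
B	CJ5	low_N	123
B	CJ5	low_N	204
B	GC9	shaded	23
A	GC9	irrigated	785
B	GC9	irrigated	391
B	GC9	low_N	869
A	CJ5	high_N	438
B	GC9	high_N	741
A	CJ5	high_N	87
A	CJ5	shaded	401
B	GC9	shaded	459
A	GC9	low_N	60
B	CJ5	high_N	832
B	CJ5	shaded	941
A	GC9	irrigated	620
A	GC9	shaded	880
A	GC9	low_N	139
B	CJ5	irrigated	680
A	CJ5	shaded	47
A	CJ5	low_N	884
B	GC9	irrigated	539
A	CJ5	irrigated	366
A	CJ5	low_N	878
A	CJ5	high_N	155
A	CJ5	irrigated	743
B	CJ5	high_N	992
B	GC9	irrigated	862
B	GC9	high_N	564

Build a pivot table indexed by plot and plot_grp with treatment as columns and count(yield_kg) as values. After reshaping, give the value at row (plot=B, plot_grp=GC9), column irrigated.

4

Rows with plot=B, plot_grp=GC9 and treatment=irrigated: yield_kg values are 356, 391, 539, 862.
4 rows match — count = 4.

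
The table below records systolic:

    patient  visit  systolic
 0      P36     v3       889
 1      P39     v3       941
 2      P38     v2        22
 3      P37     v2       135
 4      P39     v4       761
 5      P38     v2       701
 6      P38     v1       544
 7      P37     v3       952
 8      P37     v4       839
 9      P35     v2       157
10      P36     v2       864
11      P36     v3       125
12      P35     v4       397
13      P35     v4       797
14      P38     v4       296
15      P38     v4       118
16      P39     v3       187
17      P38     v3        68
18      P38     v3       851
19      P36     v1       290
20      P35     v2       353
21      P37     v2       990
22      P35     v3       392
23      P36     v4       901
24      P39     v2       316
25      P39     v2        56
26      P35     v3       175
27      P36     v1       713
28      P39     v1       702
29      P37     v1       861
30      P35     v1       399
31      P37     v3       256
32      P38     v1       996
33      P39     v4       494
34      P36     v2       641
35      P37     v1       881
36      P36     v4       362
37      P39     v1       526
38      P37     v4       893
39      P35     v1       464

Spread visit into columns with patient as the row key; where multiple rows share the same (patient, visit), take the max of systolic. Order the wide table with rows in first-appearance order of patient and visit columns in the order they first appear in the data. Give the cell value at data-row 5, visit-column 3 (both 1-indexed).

With rows in first-appearance order of patient, row 5 is patient=P35. visit columns in first-appearance order: v3, v2, v4, v1; column 3 is v4.
Long rows with patient=P35, visit=v4: max(397, 797) = 797.

797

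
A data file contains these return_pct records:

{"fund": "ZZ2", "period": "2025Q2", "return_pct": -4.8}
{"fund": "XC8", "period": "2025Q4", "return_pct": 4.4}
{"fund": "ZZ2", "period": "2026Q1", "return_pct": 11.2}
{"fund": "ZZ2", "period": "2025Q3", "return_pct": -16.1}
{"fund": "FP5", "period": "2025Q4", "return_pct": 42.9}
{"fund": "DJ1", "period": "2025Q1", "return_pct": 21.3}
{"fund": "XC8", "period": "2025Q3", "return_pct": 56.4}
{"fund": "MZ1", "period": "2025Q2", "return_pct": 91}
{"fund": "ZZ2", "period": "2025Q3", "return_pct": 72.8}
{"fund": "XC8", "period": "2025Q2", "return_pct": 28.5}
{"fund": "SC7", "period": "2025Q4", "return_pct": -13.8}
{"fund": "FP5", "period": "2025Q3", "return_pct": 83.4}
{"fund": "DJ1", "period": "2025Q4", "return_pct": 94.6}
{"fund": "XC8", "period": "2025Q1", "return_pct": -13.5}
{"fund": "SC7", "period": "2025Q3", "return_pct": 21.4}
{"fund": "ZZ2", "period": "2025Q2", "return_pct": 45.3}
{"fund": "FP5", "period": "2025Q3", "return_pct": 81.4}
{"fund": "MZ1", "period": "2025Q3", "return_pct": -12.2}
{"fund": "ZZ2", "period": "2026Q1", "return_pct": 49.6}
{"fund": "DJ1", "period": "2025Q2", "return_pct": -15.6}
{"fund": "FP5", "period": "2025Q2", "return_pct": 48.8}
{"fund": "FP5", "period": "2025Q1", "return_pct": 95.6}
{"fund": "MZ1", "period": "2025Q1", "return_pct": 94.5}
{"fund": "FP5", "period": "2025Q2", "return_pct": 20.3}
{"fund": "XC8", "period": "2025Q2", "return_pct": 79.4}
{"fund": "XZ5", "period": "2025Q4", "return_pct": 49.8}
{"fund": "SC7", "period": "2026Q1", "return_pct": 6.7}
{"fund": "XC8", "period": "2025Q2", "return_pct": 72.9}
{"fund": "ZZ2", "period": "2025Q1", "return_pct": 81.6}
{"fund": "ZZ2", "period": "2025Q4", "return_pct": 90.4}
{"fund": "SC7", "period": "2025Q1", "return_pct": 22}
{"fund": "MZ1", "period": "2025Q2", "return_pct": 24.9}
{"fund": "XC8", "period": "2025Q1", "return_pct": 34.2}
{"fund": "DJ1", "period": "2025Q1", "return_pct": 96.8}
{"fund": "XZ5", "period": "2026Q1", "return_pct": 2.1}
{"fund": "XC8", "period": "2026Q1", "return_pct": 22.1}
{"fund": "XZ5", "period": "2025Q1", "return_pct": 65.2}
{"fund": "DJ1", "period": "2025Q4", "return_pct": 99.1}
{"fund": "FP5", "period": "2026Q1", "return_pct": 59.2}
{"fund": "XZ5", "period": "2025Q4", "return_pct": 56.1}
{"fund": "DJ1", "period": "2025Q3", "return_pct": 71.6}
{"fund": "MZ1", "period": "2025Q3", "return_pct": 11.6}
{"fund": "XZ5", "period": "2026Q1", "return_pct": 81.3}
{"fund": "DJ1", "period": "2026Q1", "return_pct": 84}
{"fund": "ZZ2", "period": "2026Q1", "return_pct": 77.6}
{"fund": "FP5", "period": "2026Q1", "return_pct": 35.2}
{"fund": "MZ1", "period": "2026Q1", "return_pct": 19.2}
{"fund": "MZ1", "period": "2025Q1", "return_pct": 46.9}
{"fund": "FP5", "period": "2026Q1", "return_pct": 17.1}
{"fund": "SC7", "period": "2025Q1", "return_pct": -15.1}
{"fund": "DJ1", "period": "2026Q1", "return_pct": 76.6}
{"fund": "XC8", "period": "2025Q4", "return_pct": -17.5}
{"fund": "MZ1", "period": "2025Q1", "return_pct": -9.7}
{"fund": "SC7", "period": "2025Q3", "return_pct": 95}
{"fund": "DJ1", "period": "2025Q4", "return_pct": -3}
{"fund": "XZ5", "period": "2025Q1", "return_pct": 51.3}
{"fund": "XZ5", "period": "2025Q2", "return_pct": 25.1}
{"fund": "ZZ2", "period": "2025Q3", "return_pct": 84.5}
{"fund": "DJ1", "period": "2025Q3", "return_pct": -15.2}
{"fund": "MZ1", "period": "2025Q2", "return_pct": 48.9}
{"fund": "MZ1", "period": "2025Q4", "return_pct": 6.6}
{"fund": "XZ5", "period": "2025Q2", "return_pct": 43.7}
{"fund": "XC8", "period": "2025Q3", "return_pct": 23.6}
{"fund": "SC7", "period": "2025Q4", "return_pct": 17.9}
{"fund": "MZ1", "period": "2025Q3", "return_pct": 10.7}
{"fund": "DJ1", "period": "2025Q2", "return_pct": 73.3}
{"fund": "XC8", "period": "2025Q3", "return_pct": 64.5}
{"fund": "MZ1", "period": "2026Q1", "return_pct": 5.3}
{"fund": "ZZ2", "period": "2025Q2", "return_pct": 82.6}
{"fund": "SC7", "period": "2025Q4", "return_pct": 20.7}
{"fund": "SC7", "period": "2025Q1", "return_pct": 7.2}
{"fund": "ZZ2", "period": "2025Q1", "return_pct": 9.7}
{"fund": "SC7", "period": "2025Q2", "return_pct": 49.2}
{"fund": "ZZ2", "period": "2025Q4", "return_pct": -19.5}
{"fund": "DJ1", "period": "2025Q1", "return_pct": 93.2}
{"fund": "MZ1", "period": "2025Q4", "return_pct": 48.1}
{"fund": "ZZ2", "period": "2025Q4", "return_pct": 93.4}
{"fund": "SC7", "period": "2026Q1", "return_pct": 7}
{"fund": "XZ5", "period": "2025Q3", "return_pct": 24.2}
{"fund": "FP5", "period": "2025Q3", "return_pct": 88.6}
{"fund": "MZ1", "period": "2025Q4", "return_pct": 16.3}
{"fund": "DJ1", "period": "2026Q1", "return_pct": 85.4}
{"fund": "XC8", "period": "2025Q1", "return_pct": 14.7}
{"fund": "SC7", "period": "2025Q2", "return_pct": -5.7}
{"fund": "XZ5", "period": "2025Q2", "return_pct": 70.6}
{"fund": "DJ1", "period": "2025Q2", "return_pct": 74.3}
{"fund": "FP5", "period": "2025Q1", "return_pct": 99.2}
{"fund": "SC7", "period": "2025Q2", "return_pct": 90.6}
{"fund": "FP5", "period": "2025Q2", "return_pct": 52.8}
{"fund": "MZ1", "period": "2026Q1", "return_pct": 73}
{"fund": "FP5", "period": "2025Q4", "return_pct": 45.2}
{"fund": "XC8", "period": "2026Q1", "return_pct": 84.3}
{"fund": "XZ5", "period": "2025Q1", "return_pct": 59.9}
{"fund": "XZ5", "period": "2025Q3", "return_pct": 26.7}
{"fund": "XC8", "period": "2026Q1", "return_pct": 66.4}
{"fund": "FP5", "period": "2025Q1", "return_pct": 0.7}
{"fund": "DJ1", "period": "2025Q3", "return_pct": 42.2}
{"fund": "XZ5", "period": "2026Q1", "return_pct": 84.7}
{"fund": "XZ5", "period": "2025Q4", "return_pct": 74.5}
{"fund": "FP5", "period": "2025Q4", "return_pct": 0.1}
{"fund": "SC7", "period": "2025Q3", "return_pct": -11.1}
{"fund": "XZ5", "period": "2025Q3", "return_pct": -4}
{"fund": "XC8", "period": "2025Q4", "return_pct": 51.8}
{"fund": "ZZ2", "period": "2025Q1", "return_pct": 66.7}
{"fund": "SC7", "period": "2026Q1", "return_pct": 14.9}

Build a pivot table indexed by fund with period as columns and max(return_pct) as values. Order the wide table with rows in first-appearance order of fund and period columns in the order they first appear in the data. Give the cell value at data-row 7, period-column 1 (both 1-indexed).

With rows in first-appearance order of fund, row 7 is fund=XZ5. period columns in first-appearance order: 2025Q2, 2025Q4, 2026Q1, 2025Q3, 2025Q1; column 1 is 2025Q2.
Long rows with fund=XZ5, period=2025Q2: max(25.1, 43.7, 70.6) = 70.6.

70.6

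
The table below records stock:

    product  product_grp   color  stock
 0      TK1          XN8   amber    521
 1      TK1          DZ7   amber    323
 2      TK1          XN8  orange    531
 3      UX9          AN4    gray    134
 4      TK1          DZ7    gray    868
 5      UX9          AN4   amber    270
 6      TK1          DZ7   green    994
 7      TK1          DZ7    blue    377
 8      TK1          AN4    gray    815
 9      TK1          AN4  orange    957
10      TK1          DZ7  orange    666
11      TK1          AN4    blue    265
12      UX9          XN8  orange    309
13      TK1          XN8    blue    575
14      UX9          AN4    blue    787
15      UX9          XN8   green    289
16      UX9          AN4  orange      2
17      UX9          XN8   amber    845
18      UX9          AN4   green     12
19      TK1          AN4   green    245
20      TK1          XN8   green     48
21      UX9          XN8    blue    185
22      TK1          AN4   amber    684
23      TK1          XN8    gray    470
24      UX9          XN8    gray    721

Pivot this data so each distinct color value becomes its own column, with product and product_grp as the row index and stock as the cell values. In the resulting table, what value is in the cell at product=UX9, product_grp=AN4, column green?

Wide layout: rows indexed by product and product_grp, columns are the 5 distinct color values (amber, orange, gray, green, blue).
Cell (product=UX9, product_grp=AN4, color=green) draws from the long row where product=UX9, product_grp=AN4 and color=green, which has stock=12.

12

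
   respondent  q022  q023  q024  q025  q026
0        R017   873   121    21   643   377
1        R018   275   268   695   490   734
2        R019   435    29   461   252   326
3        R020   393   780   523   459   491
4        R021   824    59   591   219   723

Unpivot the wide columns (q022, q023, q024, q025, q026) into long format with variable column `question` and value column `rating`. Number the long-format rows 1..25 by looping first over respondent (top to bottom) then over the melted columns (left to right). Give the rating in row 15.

25 rows total (5 × 5). Row 15: index ⌊(15-1)/5⌋ = 2 into respondent → R019; (15-1) mod 5 = 4 into the melted columns → q026.
So row 15 is (R019, q026, 326); rating = 326.

326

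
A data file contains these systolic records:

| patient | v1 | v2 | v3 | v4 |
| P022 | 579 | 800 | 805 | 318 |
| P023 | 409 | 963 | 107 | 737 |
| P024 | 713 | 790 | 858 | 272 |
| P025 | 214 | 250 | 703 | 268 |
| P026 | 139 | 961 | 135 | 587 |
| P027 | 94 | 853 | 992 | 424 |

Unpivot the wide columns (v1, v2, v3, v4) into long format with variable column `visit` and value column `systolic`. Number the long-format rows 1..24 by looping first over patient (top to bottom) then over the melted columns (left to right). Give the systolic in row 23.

24 rows total (6 × 4). Row 23: index ⌊(23-1)/4⌋ = 5 into patient → P027; (23-1) mod 4 = 2 into the melted columns → v3.
So row 23 is (P027, v3, 992); systolic = 992.

992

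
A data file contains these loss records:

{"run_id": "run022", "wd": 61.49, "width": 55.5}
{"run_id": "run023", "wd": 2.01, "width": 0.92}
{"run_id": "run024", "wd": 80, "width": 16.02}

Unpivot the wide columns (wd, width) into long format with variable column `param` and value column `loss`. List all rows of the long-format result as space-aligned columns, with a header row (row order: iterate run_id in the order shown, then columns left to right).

Each (run_id, column) pair becomes one row: 3 × 2 = 6 rows.
For example, (run022, wd) → loss=61.49.

run_id  param  loss 
run022  wd     61.49
run022  width  55.5 
run023  wd     2.01 
run023  width  0.92 
run024  wd     80   
run024  width  16.02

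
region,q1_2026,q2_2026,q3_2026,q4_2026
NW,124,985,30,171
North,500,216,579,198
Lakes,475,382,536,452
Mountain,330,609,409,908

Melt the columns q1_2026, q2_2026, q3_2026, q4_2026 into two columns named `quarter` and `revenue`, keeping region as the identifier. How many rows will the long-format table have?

16

4 region values × 4 melted columns = 16 rows.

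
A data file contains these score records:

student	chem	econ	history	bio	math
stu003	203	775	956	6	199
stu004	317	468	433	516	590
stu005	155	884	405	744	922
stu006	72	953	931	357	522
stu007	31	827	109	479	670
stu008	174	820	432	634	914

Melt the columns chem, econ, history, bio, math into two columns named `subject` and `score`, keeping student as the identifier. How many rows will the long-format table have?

6 student values × 5 melted columns = 30 rows.

30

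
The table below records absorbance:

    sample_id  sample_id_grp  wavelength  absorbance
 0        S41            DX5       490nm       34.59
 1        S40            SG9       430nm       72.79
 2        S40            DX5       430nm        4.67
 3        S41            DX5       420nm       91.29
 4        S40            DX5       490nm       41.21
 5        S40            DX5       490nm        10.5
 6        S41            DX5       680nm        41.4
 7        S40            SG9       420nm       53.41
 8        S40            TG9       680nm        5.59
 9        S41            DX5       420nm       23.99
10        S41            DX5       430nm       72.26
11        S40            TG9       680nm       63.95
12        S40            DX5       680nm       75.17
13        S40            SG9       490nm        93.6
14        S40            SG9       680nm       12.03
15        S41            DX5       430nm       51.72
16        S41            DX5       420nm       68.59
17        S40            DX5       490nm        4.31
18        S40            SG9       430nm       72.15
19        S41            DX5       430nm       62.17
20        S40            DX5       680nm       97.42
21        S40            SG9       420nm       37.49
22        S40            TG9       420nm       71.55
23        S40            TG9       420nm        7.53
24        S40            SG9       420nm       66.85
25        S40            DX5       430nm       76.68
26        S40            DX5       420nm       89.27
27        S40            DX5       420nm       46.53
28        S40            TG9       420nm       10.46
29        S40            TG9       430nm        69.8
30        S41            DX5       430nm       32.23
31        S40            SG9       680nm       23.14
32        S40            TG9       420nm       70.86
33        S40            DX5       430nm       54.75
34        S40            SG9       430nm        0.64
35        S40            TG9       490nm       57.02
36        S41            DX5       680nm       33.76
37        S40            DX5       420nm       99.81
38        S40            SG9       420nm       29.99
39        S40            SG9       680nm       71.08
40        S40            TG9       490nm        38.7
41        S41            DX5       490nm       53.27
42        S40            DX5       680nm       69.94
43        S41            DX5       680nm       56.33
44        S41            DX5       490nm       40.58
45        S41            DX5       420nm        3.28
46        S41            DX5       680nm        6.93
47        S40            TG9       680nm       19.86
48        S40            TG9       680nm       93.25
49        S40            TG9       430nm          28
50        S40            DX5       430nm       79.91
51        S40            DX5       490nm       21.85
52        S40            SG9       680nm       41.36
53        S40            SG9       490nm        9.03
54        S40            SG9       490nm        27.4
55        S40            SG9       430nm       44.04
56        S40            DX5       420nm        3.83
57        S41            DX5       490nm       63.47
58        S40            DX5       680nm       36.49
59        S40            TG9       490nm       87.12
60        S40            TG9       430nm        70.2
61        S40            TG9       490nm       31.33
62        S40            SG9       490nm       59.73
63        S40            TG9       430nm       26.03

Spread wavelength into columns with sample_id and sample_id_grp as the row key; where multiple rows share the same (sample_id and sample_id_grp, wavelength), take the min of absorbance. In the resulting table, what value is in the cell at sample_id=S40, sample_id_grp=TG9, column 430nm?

26.03

Rows with sample_id=S40, sample_id_grp=TG9 and wavelength=430nm: absorbance values are 69.8, 28, 70.2, 26.03.
min(69.8, 28, 70.2, 26.03) = 26.03.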